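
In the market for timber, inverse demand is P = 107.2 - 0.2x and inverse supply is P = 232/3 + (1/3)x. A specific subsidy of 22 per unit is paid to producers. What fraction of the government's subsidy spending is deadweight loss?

Pre-subsidy: 107.2 - 0.2x = 232/3 + (1/3)x gives x* = 56 and P* = 96.
With the subsidy, sellers receive Ps = Pb + 22 for each unit, where Pb is the price buyers pay.
On the curves, Pb = 107.2 - 0.2x and Ps = 232/3 + (1/3)x; the wedge Ps − Pb = 22 gives 232/3 + (1/3)x − (107.2 - 0.2x) = 22, so x' = 97.25.
Then Pb = 107.2 − 0.2·97.25 = 87.75 and Ps = 232/3 + (1/3)·97.25 = 109.75.
ΔCS = ½(56 + 97.25)(96 − 87.75) = 632.15625; ΔPS = ½(56 + 97.25)(109.75 − 96) = 1053.59375.
Government spending = 22 × 97.25 = 2139.5.
DWL = ½ × 22 × (97.25 − 56) = 453.75; fraction = 453.75 / 2139.5 = 165/778.

DWL / government spending = 165/778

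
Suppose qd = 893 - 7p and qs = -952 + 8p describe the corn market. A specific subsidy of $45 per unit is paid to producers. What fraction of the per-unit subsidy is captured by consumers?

Consumer share = 8/15

Pre-subsidy: 893 - 7p = -952 + 8p gives p* = 123, q* = 32.
With the subsidy, sellers receive ps = pb + 45 for each unit, where pb is the price buyers pay.
Supply in terms of pb becomes qs = -952 + 8(pb + 45) = -592 + 8pb. Setting this equal to demand: 893 - 7pb = -592 + 8pb, so pb = 99.
Sellers receive ps = 99 + 45 = 144; q' = 893 − 7·99 = 200.
Buyers' price falls by p* − pb = 123 − 99 = 24; sellers' price rises by ps − p* = 144 − 123 = 21.
So consumers capture 24/45 = 8/15 of each unit of subsidy.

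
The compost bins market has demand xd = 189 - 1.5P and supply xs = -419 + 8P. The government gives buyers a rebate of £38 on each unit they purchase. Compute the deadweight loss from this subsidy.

Pre-subsidy: 189 - 1.5P = -419 + 8P gives P* = 64, x* = 93.
With the rebate, buyers effectively pay Pb = Ps − 38, where Ps is the price sellers receive.
Demand in terms of Ps becomes xd = 189 − 1.5(Ps − 38) = 246 - 1.5Ps. Setting this equal to supply: 246 - 1.5Ps = -419 + 8Ps, so Ps = 70.
Buyers pay Pb = 70 − 38 = 32; x' = -419 + 8·70 = 141.
The subsidy expands output by 141 − 93 = 48 past the efficient level; on those units the gap between marginal cost and willingness to pay runs from 0 up to 38.
DWL = ½ × 38 × 48 = 912.

Deadweight loss = £912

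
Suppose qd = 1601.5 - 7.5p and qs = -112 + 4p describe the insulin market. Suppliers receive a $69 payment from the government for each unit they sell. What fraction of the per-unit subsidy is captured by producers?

Pre-subsidy: 1601.5 - 7.5p = -112 + 4p gives p* = 149, q* = 484.
With the subsidy, sellers receive ps = pb + 69 for each unit, where pb is the price buyers pay.
Supply in terms of pb becomes qs = -112 + 4(pb + 69) = 164 + 4pb. Setting this equal to demand: 1601.5 - 7.5pb = 164 + 4pb, so pb = 125.
Sellers receive ps = 125 + 69 = 194; q' = 1601.5 − 7.5·125 = 664.
Buyers' price falls by p* − pb = 149 − 125 = 24; sellers' price rises by ps − p* = 194 − 149 = 45.
So producers capture 45/69 = 15/23 of each unit of subsidy.

Producer share = 15/23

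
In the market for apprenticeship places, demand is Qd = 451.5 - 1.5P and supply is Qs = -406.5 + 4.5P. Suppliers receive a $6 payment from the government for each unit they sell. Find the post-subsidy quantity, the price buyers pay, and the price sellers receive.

Pre-subsidy: 451.5 - 1.5P = -406.5 + 4.5P gives P* = 143, Q* = 237.
With the subsidy, sellers receive Ps = Pb + 6 for each unit, where Pb is the price buyers pay.
Supply in terms of Pb becomes Qs = -406.5 + 4.5(Pb + 6) = -379.5 + 4.5Pb. Setting this equal to demand: 451.5 - 1.5Pb = -379.5 + 4.5Pb, so Pb = 138.5.
Sellers receive Ps = 138.5 + 6 = 144.5; Q' = 451.5 − 1.5·138.5 = 243.75.

Q' = 243.75; buyers pay $138.5; sellers receive $144.5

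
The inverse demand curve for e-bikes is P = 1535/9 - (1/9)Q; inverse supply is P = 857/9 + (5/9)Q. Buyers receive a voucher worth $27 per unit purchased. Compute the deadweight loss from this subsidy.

Deadweight loss = $546.75

Pre-subsidy: 1535/9 - (1/9)Q = 857/9 + (5/9)Q gives Q* = 113 and P* = 158.
With the rebate, buyers effectively pay Pb = Ps − 27, where Ps is the price sellers receive.
On the curves, Pb = 1535/9 - (1/9)Q and Ps = 857/9 + (5/9)Q; the wedge Ps − Pb = 27 gives 857/9 + (5/9)Q − (1535/9 - (1/9)Q) = 27, so Q' = 153.5.
Then Pb = 1535/9 − (1/9)·153.5 = 153.5 and Ps = 857/9 + (5/9)·153.5 = 180.5.
The subsidy expands output by 153.5 − 113 = 40.5 past the efficient level; on those units the gap between marginal cost and willingness to pay runs from 0 up to 27.
DWL = ½ × 27 × 40.5 = 546.75.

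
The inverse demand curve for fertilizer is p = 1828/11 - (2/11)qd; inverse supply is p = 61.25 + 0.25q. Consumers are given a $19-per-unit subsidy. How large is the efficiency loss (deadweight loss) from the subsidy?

Deadweight loss = $418

Pre-subsidy: 1828/11 - (2/11)q = 61.25 + 0.25q gives q* = 243 and p* = 122.
With the rebate, buyers effectively pay pb = ps − 19, where ps is the price sellers receive.
On the curves, pb = 1828/11 - (2/11)q and ps = 61.25 + 0.25q; the wedge ps − pb = 19 gives 61.25 + 0.25q − (1828/11 - (2/11)q) = 19, so q' = 287.
Then pb = 1828/11 − (2/11)·287 = 114 and ps = 61.25 + 0.25·287 = 133.
The subsidy expands output by 287 − 243 = 44 past the efficient level; on those units the gap between marginal cost and willingness to pay runs from 0 up to 19.
DWL = ½ × 19 × 44 = 418.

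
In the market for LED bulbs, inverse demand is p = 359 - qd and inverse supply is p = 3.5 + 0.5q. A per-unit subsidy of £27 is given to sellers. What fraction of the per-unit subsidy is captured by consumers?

Consumer share = 2/3

Pre-subsidy: 359 - q = 3.5 + 0.5q gives q* = 237 and p* = 122.
With the subsidy, sellers receive ps = pb + 27 for each unit, where pb is the price buyers pay.
On the curves, pb = 359 - q and ps = 3.5 + 0.5q; the wedge ps − pb = 27 gives 3.5 + 0.5q − (359 - q) = 27, so q' = 255.
Then pb = 359 − 1·255 = 104 and ps = 3.5 + 0.5·255 = 131.
Buyers' price falls by p* − pb = 122 − 104 = 18; sellers' price rises by ps − p* = 131 − 122 = 9.
So consumers capture 18/27 = 2/3 of each unit of subsidy.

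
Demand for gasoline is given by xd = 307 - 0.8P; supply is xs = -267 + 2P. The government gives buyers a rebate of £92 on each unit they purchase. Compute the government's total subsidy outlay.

Pre-subsidy: 307 - 0.8P = -267 + 2P gives P* = 205, x* = 143.
With the rebate, buyers effectively pay Pb = Ps − 92, where Ps is the price sellers receive.
Demand in terms of Ps becomes xd = 307 − 0.8(Ps − 92) = 380.6 - 0.8Ps. Setting this equal to supply: 380.6 - 0.8Ps = -267 + 2Ps, so Ps = 1619/7.
Buyers pay Pb = 1619/7 − 92 = 975/7; x' = -267 + 2·(1619/7) = 1369/7.
Government outlay = subsidy × quantity = 92 × 1369/7 = 125948/7.

Government cost = 125948/7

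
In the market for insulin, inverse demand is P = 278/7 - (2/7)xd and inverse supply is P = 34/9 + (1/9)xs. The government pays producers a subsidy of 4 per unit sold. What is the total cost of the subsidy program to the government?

Government cost = 402.56

Pre-subsidy: 278/7 - (2/7)x = 34/9 + (1/9)x gives x* = 90.56 and P* = 13.84.
With the subsidy, sellers receive Ps = Pb + 4 for each unit, where Pb is the price buyers pay.
On the curves, Pb = 278/7 - (2/7)x and Ps = 34/9 + (1/9)x; the wedge Ps − Pb = 4 gives 34/9 + (1/9)x − (278/7 - (2/7)x) = 4, so x' = 100.64.
Then Pb = 278/7 − (2/7)·100.64 = 10.96 and Ps = 34/9 + (1/9)·100.64 = 14.96.
Government outlay = subsidy × quantity = 4 × 100.64 = 402.56.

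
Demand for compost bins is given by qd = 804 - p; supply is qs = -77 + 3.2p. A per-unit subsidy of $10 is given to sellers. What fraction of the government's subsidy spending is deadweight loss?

Pre-subsidy: 804 - p = -77 + 3.2p gives p* = 4405/21, q* = 12479/21.
With the subsidy, sellers receive ps = pb + 10 for each unit, where pb is the price buyers pay.
Supply in terms of pb becomes qs = -77 + 3.2(pb + 10) = -45 + 3.2pb. Setting this equal to demand: 804 - pb = -45 + 3.2pb, so pb = 1415/7.
Sellers receive ps = 1415/7 + 10 = 1485/7; q' = 804 − 1·(1415/7) = 4213/7.
ΔCS = ½(12479/21 + 4213/7)(4405/21 − 1415/7) = 2009440/441; ΔPS = ½(12479/21 + 4213/7)(1485/7 − 4405/21) = 627950/441.
Government spending = 10 × 4213/7 = 42130/7.
DWL = ½ × 10 × (4213/7 − 12479/21) = 800/21; fraction = (800/21) / (42130/7) = 80/12639.

DWL / government spending = 80/12639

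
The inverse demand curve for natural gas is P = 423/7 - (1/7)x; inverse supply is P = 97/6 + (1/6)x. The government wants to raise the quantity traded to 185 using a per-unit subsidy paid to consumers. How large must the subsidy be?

Required subsidy s = 13 per unit

At x = 185, from the demand curve buyers pay Pb = 423/7 − (1/7)·185 = 34; from the supply curve sellers need Ps = 97/6 + (1/6)·185 = 47.
The subsidy must fill the gap: s = Ps − Pb = 47 − 34 = 13.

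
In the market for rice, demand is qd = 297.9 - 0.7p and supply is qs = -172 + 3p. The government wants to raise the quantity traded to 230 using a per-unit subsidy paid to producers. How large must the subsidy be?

At q = 230, invert demand for the buyer price: pb = (297.9 − 230)/0.7 = 97; invert supply for the seller price: ps = (230 − (-172))/3 = 134.
The subsidy must fill the gap: s = ps − pb = 134 − 97 = 37.

Required subsidy s = 37 per unit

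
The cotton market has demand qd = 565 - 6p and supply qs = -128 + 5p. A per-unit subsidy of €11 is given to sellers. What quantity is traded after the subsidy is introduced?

Pre-subsidy: 565 - 6p = -128 + 5p gives p* = 63, q* = 187.
With the subsidy, sellers receive ps = pb + 11 for each unit, where pb is the price buyers pay.
Supply in terms of pb becomes qs = -128 + 5(pb + 11) = -73 + 5pb. Setting this equal to demand: 565 - 6pb = -73 + 5pb, so pb = 58.
Sellers receive ps = 58 + 11 = 69; q' = 565 − 6·58 = 217.

q' = 217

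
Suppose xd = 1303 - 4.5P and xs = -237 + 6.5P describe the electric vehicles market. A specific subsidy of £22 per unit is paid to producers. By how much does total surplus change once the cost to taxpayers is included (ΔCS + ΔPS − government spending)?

Net change in total surplus = -£643.5

Pre-subsidy: 1303 - 4.5P = -237 + 6.5P gives P* = 140, x* = 673.
With the subsidy, sellers receive Ps = Pb + 22 for each unit, where Pb is the price buyers pay.
Supply in terms of Pb becomes xs = -237 + 6.5(Pb + 22) = -94 + 6.5Pb. Setting this equal to demand: 1303 - 4.5Pb = -94 + 6.5Pb, so Pb = 127.
Sellers receive Ps = 127 + 22 = 149; x' = 1303 − 4.5·127 = 731.5.
ΔCS = ½(673 + 731.5)(140 − 127) = 9129.25; ΔPS = ½(673 + 731.5)(149 − 140) = 6320.25.
Government spending = 22 × 731.5 = 16093.
Net change = 9129.25 + 6320.25 − 16093 = -643.5. The loss equals the DWL triangle ½·22·58.5.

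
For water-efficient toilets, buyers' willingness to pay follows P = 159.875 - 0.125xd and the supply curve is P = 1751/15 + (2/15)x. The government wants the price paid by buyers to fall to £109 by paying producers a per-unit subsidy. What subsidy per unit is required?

At a buyer price of 109, quantity demanded is 1279 − 8·109 = 407.
Sellers supply 407 only when they receive Ps = 1751/15 + (2/15)·407 = 171.
s = Ps − Pb = 171 − 109 = 62.

Required subsidy s = £62 per unit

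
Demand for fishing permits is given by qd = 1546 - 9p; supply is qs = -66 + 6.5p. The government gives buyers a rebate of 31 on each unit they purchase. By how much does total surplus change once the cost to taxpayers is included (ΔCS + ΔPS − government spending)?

Pre-subsidy: 1546 - 9p = -66 + 6.5p gives p* = 104, q* = 610.
With the rebate, buyers effectively pay pb = ps − 31, where ps is the price sellers receive.
Demand in terms of ps becomes qd = 1546 − 9(ps − 31) = 1825 - 9ps. Setting this equal to supply: 1825 - 9ps = -66 + 6.5ps, so ps = 122.
Buyers pay pb = 122 − 31 = 91; q' = -66 + 6.5·122 = 727.
ΔCS = ½(610 + 727)(104 − 91) = 8690.5; ΔPS = ½(610 + 727)(122 − 104) = 12033.
Government spending = 31 × 727 = 22537.
Net change = 8690.5 + 12033 − 22537 = -1813.5. The loss equals the DWL triangle ½·31·117.

Net change in total surplus = -1813.5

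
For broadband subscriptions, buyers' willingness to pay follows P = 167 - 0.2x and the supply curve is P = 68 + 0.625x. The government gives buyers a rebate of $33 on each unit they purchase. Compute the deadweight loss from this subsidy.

Pre-subsidy: 167 - 0.2x = 68 + 0.625x gives x* = 120 and P* = 143.
With the rebate, buyers effectively pay Pb = Ps − 33, where Ps is the price sellers receive.
On the curves, Pb = 167 - 0.2x and Ps = 68 + 0.625x; the wedge Ps − Pb = 33 gives 68 + 0.625x − (167 - 0.2x) = 33, so x' = 160.
Then Pb = 167 − 0.2·160 = 135 and Ps = 68 + 0.625·160 = 168.
The subsidy expands output by 160 − 120 = 40 past the efficient level; on those units the gap between marginal cost and willingness to pay runs from 0 up to 33.
DWL = ½ × 33 × 40 = 660.

Deadweight loss = $660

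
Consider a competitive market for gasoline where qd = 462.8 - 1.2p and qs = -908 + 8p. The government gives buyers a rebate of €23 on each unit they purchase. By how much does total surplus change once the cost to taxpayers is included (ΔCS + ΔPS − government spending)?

Pre-subsidy: 462.8 - 1.2p = -908 + 8p gives p* = 149, q* = 284.
With the rebate, buyers effectively pay pb = ps − 23, where ps is the price sellers receive.
Demand in terms of ps becomes qd = 462.8 − 1.2(ps − 23) = 490.4 - 1.2ps. Setting this equal to supply: 490.4 - 1.2ps = -908 + 8ps, so ps = 152.
Buyers pay pb = 152 − 23 = 129; q' = -908 + 8·152 = 308.
ΔCS = ½(284 + 308)(149 − 129) = 5920; ΔPS = ½(284 + 308)(152 − 149) = 888.
Government spending = 23 × 308 = 7084.
Net change = 5920 + 888 − 7084 = -276. The loss equals the DWL triangle ½·23·24.

Net change in total surplus = -€276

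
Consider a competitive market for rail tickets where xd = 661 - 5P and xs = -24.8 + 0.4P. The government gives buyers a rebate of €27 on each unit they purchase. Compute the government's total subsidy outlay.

Pre-subsidy: 661 - 5P = -24.8 + 0.4P gives P* = 127, x* = 26.
With the rebate, buyers effectively pay Pb = Ps − 27, where Ps is the price sellers receive.
Demand in terms of Ps becomes xd = 661 − 5(Ps − 27) = 796 - 5Ps. Setting this equal to supply: 796 - 5Ps = -24.8 + 0.4Ps, so Ps = 152.
Buyers pay Pb = 152 − 27 = 125; x' = -24.8 + 0.4·152 = 36.
Government outlay = subsidy × quantity = 27 × 36 = 972.

Government cost = €972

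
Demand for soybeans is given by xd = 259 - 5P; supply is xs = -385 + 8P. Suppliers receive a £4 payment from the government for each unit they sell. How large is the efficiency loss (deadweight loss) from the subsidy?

Pre-subsidy: 259 - 5P = -385 + 8P gives P* = 644/13, x* = 147/13.
With the subsidy, sellers receive Ps = Pb + 4 for each unit, where Pb is the price buyers pay.
Supply in terms of Pb becomes xs = -385 + 8(Pb + 4) = -353 + 8Pb. Setting this equal to demand: 259 - 5Pb = -353 + 8Pb, so Pb = 612/13.
Sellers receive Ps = 612/13 + 4 = 664/13; x' = 259 − 5·(612/13) = 307/13.
The subsidy expands output by 307/13 − 147/13 = 160/13 past the efficient level; on those units the gap between marginal cost and willingness to pay runs from 0 up to 4.
DWL = ½ × 4 × 160/13 = 320/13.

Deadweight loss = 320/13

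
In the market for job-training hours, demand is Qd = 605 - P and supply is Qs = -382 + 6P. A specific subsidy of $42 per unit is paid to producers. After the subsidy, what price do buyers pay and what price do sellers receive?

Buyers pay $105; sellers receive $147

Pre-subsidy: 605 - P = -382 + 6P gives P* = 141, Q* = 464.
With the subsidy, sellers receive Ps = Pb + 42 for each unit, where Pb is the price buyers pay.
Supply in terms of Pb becomes Qs = -382 + 6(Pb + 42) = -130 + 6Pb. Setting this equal to demand: 605 - Pb = -130 + 6Pb, so Pb = 105.
Sellers receive Ps = 105 + 42 = 147; Q' = 605 − 1·105 = 500.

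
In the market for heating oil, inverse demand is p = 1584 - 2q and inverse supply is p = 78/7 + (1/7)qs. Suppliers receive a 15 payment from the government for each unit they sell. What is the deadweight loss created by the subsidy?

Pre-subsidy: 1584 - 2q = 78/7 + (1/7)q gives q* = 734 and p* = 116.
With the subsidy, sellers receive ps = pb + 15 for each unit, where pb is the price buyers pay.
On the curves, pb = 1584 - 2q and ps = 78/7 + (1/7)q; the wedge ps − pb = 15 gives 78/7 + (1/7)q − (1584 - 2q) = 15, so q' = 741.
Then pb = 1584 − 2·741 = 102 and ps = 78/7 + (1/7)·741 = 117.
The subsidy expands output by 741 − 734 = 7 past the efficient level; on those units the gap between marginal cost and willingness to pay runs from 0 up to 15.
DWL = ½ × 15 × 7 = 52.5.

Deadweight loss = 52.5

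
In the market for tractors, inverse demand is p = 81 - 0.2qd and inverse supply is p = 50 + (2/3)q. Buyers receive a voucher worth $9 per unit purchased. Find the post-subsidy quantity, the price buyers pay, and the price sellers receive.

Pre-subsidy: 81 - 0.2q = 50 + (2/3)q gives q* = 465/13 and p* = 960/13.
With the rebate, buyers effectively pay pb = ps − 9, where ps is the price sellers receive.
On the curves, pb = 81 - 0.2q and ps = 50 + (2/3)q; the wedge ps − pb = 9 gives 50 + (2/3)q − (81 - 0.2q) = 9, so q' = 600/13.
Then pb = 81 − 0.2·(600/13) = 933/13 and ps = 50 + (2/3)·(600/13) = 1050/13.

q' = 600/13; buyers pay 933/13; sellers receive 1050/13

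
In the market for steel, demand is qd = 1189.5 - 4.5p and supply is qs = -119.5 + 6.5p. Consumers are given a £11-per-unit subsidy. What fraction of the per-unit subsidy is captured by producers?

Pre-subsidy: 1189.5 - 4.5p = -119.5 + 6.5p gives p* = 119, q* = 654.
With the rebate, buyers effectively pay pb = ps − 11, where ps is the price sellers receive.
Demand in terms of ps becomes qd = 1189.5 − 4.5(ps − 11) = 1239 - 4.5ps. Setting this equal to supply: 1239 - 4.5ps = -119.5 + 6.5ps, so ps = 123.5.
Buyers pay pb = 123.5 − 11 = 112.5; q' = -119.5 + 6.5·123.5 = 683.25.
Buyers' price falls by p* − pb = 119 − 112.5 = 6.5; sellers' price rises by ps − p* = 123.5 − 119 = 4.5.
So producers capture 4.5/11 = 9/22 of each unit of subsidy.

Producer share = 9/22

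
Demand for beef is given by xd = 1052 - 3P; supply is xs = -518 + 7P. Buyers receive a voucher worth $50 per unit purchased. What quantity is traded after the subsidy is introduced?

Pre-subsidy: 1052 - 3P = -518 + 7P gives P* = 157, x* = 581.
With the rebate, buyers effectively pay Pb = Ps − 50, where Ps is the price sellers receive.
Demand in terms of Ps becomes xd = 1052 − 3(Ps − 50) = 1202 - 3Ps. Setting this equal to supply: 1202 - 3Ps = -518 + 7Ps, so Ps = 172.
Buyers pay Pb = 172 − 50 = 122; x' = -518 + 7·172 = 686.

x' = 686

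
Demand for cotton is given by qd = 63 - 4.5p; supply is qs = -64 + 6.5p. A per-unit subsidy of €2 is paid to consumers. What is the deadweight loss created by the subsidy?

Deadweight loss = 117/22

Pre-subsidy: 63 - 4.5p = -64 + 6.5p gives p* = 127/11, q* = 243/22.
With the rebate, buyers effectively pay pb = ps − 2, where ps is the price sellers receive.
Demand in terms of ps becomes qd = 63 − 4.5(ps − 2) = 72 - 4.5ps. Setting this equal to supply: 72 - 4.5ps = -64 + 6.5ps, so ps = 136/11.
Buyers pay pb = 136/11 − 2 = 114/11; q' = -64 + 6.5·(136/11) = 180/11.
The subsidy expands output by 180/11 − 243/22 = 117/22 past the efficient level; on those units the gap between marginal cost and willingness to pay runs from 0 up to 2.
DWL = ½ × 2 × 117/22 = 117/22.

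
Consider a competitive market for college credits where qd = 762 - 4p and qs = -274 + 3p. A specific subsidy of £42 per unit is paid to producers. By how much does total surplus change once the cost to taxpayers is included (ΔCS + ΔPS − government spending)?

Pre-subsidy: 762 - 4p = -274 + 3p gives p* = 148, q* = 170.
With the subsidy, sellers receive ps = pb + 42 for each unit, where pb is the price buyers pay.
Supply in terms of pb becomes qs = -274 + 3(pb + 42) = -148 + 3pb. Setting this equal to demand: 762 - 4pb = -148 + 3pb, so pb = 130.
Sellers receive ps = 130 + 42 = 172; q' = 762 − 4·130 = 242.
ΔCS = ½(170 + 242)(148 − 130) = 3708; ΔPS = ½(170 + 242)(172 − 148) = 4944.
Government spending = 42 × 242 = 10164.
Net change = 3708 + 4944 − 10164 = -1512. The loss equals the DWL triangle ½·42·72.

Net change in total surplus = -£1512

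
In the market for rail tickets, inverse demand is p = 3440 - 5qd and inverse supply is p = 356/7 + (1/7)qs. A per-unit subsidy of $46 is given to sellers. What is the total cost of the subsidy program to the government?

Pre-subsidy: 3440 - 5q = 356/7 + (1/7)q gives q* = 659 and p* = 145.
With the subsidy, sellers receive ps = pb + 46 for each unit, where pb is the price buyers pay.
On the curves, pb = 3440 - 5q and ps = 356/7 + (1/7)q; the wedge ps − pb = 46 gives 356/7 + (1/7)q − (3440 - 5q) = 46, so q' = 12023/18.
Then pb = 3440 − 5·(12023/18) = 1805/18 and ps = 356/7 + (1/7)·(12023/18) = 2633/18.
Government outlay = subsidy × quantity = 46 × 12023/18 = 276529/9.

Government cost = 276529/9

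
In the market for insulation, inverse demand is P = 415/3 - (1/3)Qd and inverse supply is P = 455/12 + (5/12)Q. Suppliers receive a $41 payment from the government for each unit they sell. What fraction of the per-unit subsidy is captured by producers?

Producer share = 5/9

Pre-subsidy: 415/3 - (1/3)Q = 455/12 + (5/12)Q gives Q* = 1205/9 and P* = 2530/27.
With the subsidy, sellers receive Ps = Pb + 41 for each unit, where Pb is the price buyers pay.
On the curves, Pb = 415/3 - (1/3)Q and Ps = 455/12 + (5/12)Q; the wedge Ps − Pb = 41 gives 455/12 + (5/12)Q − (415/3 - (1/3)Q) = 41, so Q' = 1697/9.
Then Pb = 415/3 − (1/3)·(1697/9) = 2038/27 and Ps = 455/12 + (5/12)·(1697/9) = 3145/27.
Buyers' price falls by P* − Pb = 2530/27 − 2038/27 = 164/9; sellers' price rises by Ps − P* = 3145/27 − 2530/27 = 205/9.
So producers capture (205/9)/41 = 5/9 of each unit of subsidy.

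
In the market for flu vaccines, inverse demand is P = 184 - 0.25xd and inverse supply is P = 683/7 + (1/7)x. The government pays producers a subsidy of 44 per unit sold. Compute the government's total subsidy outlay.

Pre-subsidy: 184 - 0.25x = 683/7 + (1/7)x gives x* = 220 and P* = 129.
With the subsidy, sellers receive Ps = Pb + 44 for each unit, where Pb is the price buyers pay.
On the curves, Pb = 184 - 0.25x and Ps = 683/7 + (1/7)x; the wedge Ps − Pb = 44 gives 683/7 + (1/7)x − (184 - 0.25x) = 44, so x' = 332.
Then Pb = 184 − 0.25·332 = 101 and Ps = 683/7 + (1/7)·332 = 145.
Government outlay = subsidy × quantity = 44 × 332 = 14608.

Government cost = 14608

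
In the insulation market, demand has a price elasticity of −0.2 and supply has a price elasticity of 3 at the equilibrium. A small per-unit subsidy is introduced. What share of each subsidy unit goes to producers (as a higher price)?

For a small subsidy around the equilibrium, the benefit split depends on the relative slopes, which at a point are proportional to the elasticities.
Buyer share = εs/(εs + |εd|) = 3/(3 + 0.2) = 0.9375; seller share = |εd|/(εs + |εd|) = 0.0625.
So producers capture 0.0625 of the subsidy.

Producer share = 0.0625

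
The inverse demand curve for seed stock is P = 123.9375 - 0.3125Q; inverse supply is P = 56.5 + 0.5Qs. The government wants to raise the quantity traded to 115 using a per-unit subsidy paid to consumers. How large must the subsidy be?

At Q = 115, from the demand curve buyers pay Pb = 123.9375 − 0.3125·115 = 88; from the supply curve sellers need Ps = 56.5 + 0.5·115 = 114.
The subsidy must fill the gap: s = Ps − Pb = 114 − 88 = 26.

Required subsidy s = 26 per unit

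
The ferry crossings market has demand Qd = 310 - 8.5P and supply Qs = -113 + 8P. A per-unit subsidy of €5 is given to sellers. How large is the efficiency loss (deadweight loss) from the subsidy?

Deadweight loss = 1700/33

Pre-subsidy: 310 - 8.5P = -113 + 8P gives P* = 282/11, Q* = 1013/11.
With the subsidy, sellers receive Ps = Pb + 5 for each unit, where Pb is the price buyers pay.
Supply in terms of Pb becomes Qs = -113 + 8(Pb + 5) = -73 + 8Pb. Setting this equal to demand: 310 - 8.5Pb = -73 + 8Pb, so Pb = 766/33.
Sellers receive Ps = 766/33 + 5 = 931/33; Q' = 310 − 8.5·(766/33) = 3719/33.
The subsidy expands output by 3719/33 − 1013/11 = 680/33 past the efficient level; on those units the gap between marginal cost and willingness to pay runs from 0 up to 5.
DWL = ½ × 5 × 680/33 = 1700/33.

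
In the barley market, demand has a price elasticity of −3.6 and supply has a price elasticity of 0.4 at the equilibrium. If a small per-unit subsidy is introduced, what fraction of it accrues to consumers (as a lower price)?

Consumer share = 0.1

For a small subsidy around the equilibrium, the benefit split depends on the relative slopes, which at a point are proportional to the elasticities.
Buyer share = εs/(εs + |εd|) = 0.4/(0.4 + 3.6) = 0.1; seller share = |εd|/(εs + |εd|) = 0.9.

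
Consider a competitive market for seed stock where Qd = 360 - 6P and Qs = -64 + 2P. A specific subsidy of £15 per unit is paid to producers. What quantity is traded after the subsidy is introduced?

Q' = 64.5

Pre-subsidy: 360 - 6P = -64 + 2P gives P* = 53, Q* = 42.
With the subsidy, sellers receive Ps = Pb + 15 for each unit, where Pb is the price buyers pay.
Supply in terms of Pb becomes Qs = -64 + 2(Pb + 15) = -34 + 2Pb. Setting this equal to demand: 360 - 6Pb = -34 + 2Pb, so Pb = 49.25.
Sellers receive Ps = 49.25 + 15 = 64.25; Q' = 360 − 6·49.25 = 64.5.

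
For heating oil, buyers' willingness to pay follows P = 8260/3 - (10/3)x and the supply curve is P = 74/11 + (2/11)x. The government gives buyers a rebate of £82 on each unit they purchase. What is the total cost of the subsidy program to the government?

Pre-subsidy: 8260/3 - (10/3)x = 74/11 + (2/11)x gives x* = 45319/58 and P* = 4315/29.
With the rebate, buyers effectively pay Pb = Ps − 82, where Ps is the price sellers receive.
On the curves, Pb = 8260/3 - (10/3)x and Ps = 74/11 + (2/11)x; the wedge Ps − Pb = 82 gives 74/11 + (2/11)x − (8260/3 - (10/3)x) = 82, so x' = 23336/29.
Then Pb = 8260/3 − (10/3)·(23336/29) = 2060/29 and Ps = 74/11 + (2/11)·(23336/29) = 4438/29.
Government outlay = subsidy × quantity = 82 × 23336/29 = 1913552/29.

Government cost = 1913552/29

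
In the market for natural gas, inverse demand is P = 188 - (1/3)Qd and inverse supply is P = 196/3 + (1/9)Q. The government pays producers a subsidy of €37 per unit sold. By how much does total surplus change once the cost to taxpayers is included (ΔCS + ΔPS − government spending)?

Net change in total surplus = -€1540.125

Pre-subsidy: 188 - (1/3)Q = 196/3 + (1/9)Q gives Q* = 276 and P* = 96.
With the subsidy, sellers receive Ps = Pb + 37 for each unit, where Pb is the price buyers pay.
On the curves, Pb = 188 - (1/3)Q and Ps = 196/3 + (1/9)Q; the wedge Ps − Pb = 37 gives 196/3 + (1/9)Q − (188 - (1/3)Q) = 37, so Q' = 359.25.
Then Pb = 188 − (1/3)·359.25 = 68.25 and Ps = 196/3 + (1/9)·359.25 = 105.25.
ΔCS = ½(276 + 359.25)(96 − 68.25) = 8814.09375; ΔPS = ½(276 + 359.25)(105.25 − 96) = 2938.03125.
Government spending = 37 × 359.25 = 13292.25.
Net change = 8814.09375 + 2938.03125 − 13292.25 = -1540.125. The loss equals the DWL triangle ½·37·83.25.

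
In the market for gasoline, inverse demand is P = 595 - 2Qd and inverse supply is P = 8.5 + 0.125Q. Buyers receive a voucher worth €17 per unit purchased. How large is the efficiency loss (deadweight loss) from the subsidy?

Deadweight loss = €68

Pre-subsidy: 595 - 2Q = 8.5 + 0.125Q gives Q* = 276 and P* = 43.
With the rebate, buyers effectively pay Pb = Ps − 17, where Ps is the price sellers receive.
On the curves, Pb = 595 - 2Q and Ps = 8.5 + 0.125Q; the wedge Ps − Pb = 17 gives 8.5 + 0.125Q − (595 - 2Q) = 17, so Q' = 284.
Then Pb = 595 − 2·284 = 27 and Ps = 8.5 + 0.125·284 = 44.
The subsidy expands output by 284 − 276 = 8 past the efficient level; on those units the gap between marginal cost and willingness to pay runs from 0 up to 17.
DWL = ½ × 17 × 8 = 68.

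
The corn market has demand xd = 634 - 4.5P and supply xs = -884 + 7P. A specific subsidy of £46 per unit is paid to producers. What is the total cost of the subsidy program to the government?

Pre-subsidy: 634 - 4.5P = -884 + 7P gives P* = 132, x* = 40.
With the subsidy, sellers receive Ps = Pb + 46 for each unit, where Pb is the price buyers pay.
Supply in terms of Pb becomes xs = -884 + 7(Pb + 46) = -562 + 7Pb. Setting this equal to demand: 634 - 4.5Pb = -562 + 7Pb, so Pb = 104.
Sellers receive Ps = 104 + 46 = 150; x' = 634 − 4.5·104 = 166.
Government outlay = subsidy × quantity = 46 × 166 = 7636.

Government cost = £7636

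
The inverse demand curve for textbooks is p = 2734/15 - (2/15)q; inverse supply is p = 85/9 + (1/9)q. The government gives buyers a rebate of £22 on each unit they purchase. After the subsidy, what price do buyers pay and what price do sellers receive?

Buyers pay £76; sellers receive £98

Pre-subsidy: 2734/15 - (2/15)q = 85/9 + (1/9)q gives q* = 707 and p* = 88.
With the rebate, buyers effectively pay pb = ps − 22, where ps is the price sellers receive.
On the curves, pb = 2734/15 - (2/15)q and ps = 85/9 + (1/9)q; the wedge ps − pb = 22 gives 85/9 + (1/9)q − (2734/15 - (2/15)q) = 22, so q' = 797.
Then pb = 2734/15 − (2/15)·797 = 76 and ps = 85/9 + (1/9)·797 = 98.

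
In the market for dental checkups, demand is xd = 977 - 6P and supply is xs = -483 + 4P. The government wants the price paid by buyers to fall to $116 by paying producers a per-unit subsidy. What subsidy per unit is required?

At a buyer price of 116, quantity demanded is 977 − 6·116 = 281.
Sellers supply 281 only when they receive Ps with -483 + 4·Ps = 281, i.e. Ps = 191.
s = Ps − Pb = 191 − 116 = 75.

Required subsidy s = $75 per unit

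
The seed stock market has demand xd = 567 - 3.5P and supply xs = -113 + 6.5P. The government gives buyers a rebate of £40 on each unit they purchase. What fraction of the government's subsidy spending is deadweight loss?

DWL / government spending = 13/120

Pre-subsidy: 567 - 3.5P = -113 + 6.5P gives P* = 68, x* = 329.
With the rebate, buyers effectively pay Pb = Ps − 40, where Ps is the price sellers receive.
Demand in terms of Ps becomes xd = 567 − 3.5(Ps − 40) = 707 - 3.5Ps. Setting this equal to supply: 707 - 3.5Ps = -113 + 6.5Ps, so Ps = 82.
Buyers pay Pb = 82 − 40 = 42; x' = -113 + 6.5·82 = 420.
ΔCS = ½(329 + 420)(68 − 42) = 9737; ΔPS = ½(329 + 420)(82 − 68) = 5243.
Government spending = 40 × 420 = 16800.
DWL = ½ × 40 × (420 − 329) = 1820; fraction = 1820 / 16800 = 13/120.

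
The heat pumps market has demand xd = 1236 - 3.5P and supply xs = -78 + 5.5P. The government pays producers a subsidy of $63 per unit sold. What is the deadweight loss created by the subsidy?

Deadweight loss = $4244.625

Pre-subsidy: 1236 - 3.5P = -78 + 5.5P gives P* = 146, x* = 725.
With the subsidy, sellers receive Ps = Pb + 63 for each unit, where Pb is the price buyers pay.
Supply in terms of Pb becomes xs = -78 + 5.5(Pb + 63) = 268.5 + 5.5Pb. Setting this equal to demand: 1236 - 3.5Pb = 268.5 + 5.5Pb, so Pb = 107.5.
Sellers receive Ps = 107.5 + 63 = 170.5; x' = 1236 − 3.5·107.5 = 859.75.
The subsidy expands output by 859.75 − 725 = 134.75 past the efficient level; on those units the gap between marginal cost and willingness to pay runs from 0 up to 63.
DWL = ½ × 63 × 134.75 = 4244.625.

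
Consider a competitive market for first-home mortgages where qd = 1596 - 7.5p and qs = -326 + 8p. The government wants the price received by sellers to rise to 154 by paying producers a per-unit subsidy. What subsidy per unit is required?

Required subsidy s = 62 per unit

At a seller price of 154, quantity supplied is -326 + 8·154 = 906.
Buyers absorb 906 only when they pay pb with 1596 − 7.5·pb = 906, i.e. pb = 92.
s = ps − pb = 154 − 92 = 62.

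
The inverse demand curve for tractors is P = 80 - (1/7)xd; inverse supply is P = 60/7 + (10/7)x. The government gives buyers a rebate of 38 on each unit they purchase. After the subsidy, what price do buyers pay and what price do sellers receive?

Pre-subsidy: 80 - (1/7)x = 60/7 + (10/7)x gives x* = 500/11 and P* = 5660/77.
With the rebate, buyers effectively pay Pb = Ps − 38, where Ps is the price sellers receive.
On the curves, Pb = 80 - (1/7)x and Ps = 60/7 + (10/7)x; the wedge Ps − Pb = 38 gives 60/7 + (10/7)x − (80 - (1/7)x) = 38, so x' = 766/11.
Then Pb = 80 − (1/7)·(766/11) = 5394/77 and Ps = 60/7 + (10/7)·(766/11) = 8320/77.

Buyers pay 5394/77; sellers receive 8320/77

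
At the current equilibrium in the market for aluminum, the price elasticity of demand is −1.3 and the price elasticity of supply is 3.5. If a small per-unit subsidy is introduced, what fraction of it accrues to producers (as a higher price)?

Producer share = 13/48

For a small subsidy around the equilibrium, the benefit split depends on the relative slopes, which at a point are proportional to the elasticities.
Buyer share = εs/(εs + |εd|) = 3.5/(3.5 + 1.3) = 35/48; seller share = |εd|/(εs + |εd|) = 13/48.
So producers capture 13/48 of the subsidy.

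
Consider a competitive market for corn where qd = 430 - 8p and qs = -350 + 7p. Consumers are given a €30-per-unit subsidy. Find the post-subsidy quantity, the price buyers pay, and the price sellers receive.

Pre-subsidy: 430 - 8p = -350 + 7p gives p* = 52, q* = 14.
With the rebate, buyers effectively pay pb = ps − 30, where ps is the price sellers receive.
Demand in terms of ps becomes qd = 430 − 8(ps − 30) = 670 - 8ps. Setting this equal to supply: 670 - 8ps = -350 + 7ps, so ps = 68.
Buyers pay pb = 68 − 30 = 38; q' = -350 + 7·68 = 126.

q' = 126; buyers pay €38; sellers receive €68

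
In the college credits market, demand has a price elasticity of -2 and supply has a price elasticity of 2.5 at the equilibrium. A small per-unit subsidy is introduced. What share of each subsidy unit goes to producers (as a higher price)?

Producer share = 4/9

For a small subsidy around the equilibrium, the benefit split depends on the relative slopes, which at a point are proportional to the elasticities.
Buyer share = εs/(εs + |εd|) = 2.5/(2.5 + 2) = 5/9; seller share = |εd|/(εs + |εd|) = 4/9.
So producers capture 4/9 of the subsidy.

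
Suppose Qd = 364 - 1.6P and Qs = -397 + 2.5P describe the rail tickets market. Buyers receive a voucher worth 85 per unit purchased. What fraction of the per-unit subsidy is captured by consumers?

Pre-subsidy: 364 - 1.6P = -397 + 2.5P gives P* = 7610/41, Q* = 2748/41.
With the rebate, buyers effectively pay Pb = Ps − 85, where Ps is the price sellers receive.
Demand in terms of Ps becomes Qd = 364 − 1.6(Ps − 85) = 500 - 1.6Ps. Setting this equal to supply: 500 - 1.6Ps = -397 + 2.5Ps, so Ps = 8970/41.
Buyers pay Pb = 8970/41 − 85 = 5485/41; Q' = -397 + 2.5·(8970/41) = 6148/41.
Buyers' price falls by P* − Pb = 7610/41 − 5485/41 = 2125/41; sellers' price rises by Ps − P* = 8970/41 − 7610/41 = 1360/41.
So consumers capture (2125/41)/85 = 25/41 of each unit of subsidy.

Consumer share = 25/41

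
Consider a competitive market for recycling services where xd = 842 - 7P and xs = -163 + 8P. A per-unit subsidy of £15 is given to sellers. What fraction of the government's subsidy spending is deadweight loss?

DWL / government spending = 28/429

Pre-subsidy: 842 - 7P = -163 + 8P gives P* = 67, x* = 373.
With the subsidy, sellers receive Ps = Pb + 15 for each unit, where Pb is the price buyers pay.
Supply in terms of Pb becomes xs = -163 + 8(Pb + 15) = -43 + 8Pb. Setting this equal to demand: 842 - 7Pb = -43 + 8Pb, so Pb = 59.
Sellers receive Ps = 59 + 15 = 74; x' = 842 − 7·59 = 429.
ΔCS = ½(373 + 429)(67 − 59) = 3208; ΔPS = ½(373 + 429)(74 − 67) = 2807.
Government spending = 15 × 429 = 6435.
DWL = ½ × 15 × (429 − 373) = 420; fraction = 420 / 6435 = 28/429.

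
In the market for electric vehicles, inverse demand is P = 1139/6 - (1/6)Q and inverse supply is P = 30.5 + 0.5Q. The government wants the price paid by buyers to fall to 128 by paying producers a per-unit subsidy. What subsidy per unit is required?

At a buyer price of 128, quantity demanded is 1139 − 6·128 = 371.
Sellers supply 371 only when they receive Ps = 30.5 + 0.5·371 = 216.
s = Ps − Pb = 216 − 128 = 88.

Required subsidy s = 88 per unit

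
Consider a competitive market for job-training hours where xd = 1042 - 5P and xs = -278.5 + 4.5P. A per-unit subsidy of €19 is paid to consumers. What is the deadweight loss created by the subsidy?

Pre-subsidy: 1042 - 5P = -278.5 + 4.5P gives P* = 139, x* = 347.
With the rebate, buyers effectively pay Pb = Ps − 19, where Ps is the price sellers receive.
Demand in terms of Ps becomes xd = 1042 − 5(Ps − 19) = 1137 - 5Ps. Setting this equal to supply: 1137 - 5Ps = -278.5 + 4.5Ps, so Ps = 149.
Buyers pay Pb = 149 − 19 = 130; x' = -278.5 + 4.5·149 = 392.
The subsidy expands output by 392 − 347 = 45 past the efficient level; on those units the gap between marginal cost and willingness to pay runs from 0 up to 19.
DWL = ½ × 19 × 45 = 427.5.

Deadweight loss = €427.5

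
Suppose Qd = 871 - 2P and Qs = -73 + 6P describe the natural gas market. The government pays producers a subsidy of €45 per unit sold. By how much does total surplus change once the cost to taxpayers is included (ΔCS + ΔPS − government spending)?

Pre-subsidy: 871 - 2P = -73 + 6P gives P* = 118, Q* = 635.
With the subsidy, sellers receive Ps = Pb + 45 for each unit, where Pb is the price buyers pay.
Supply in terms of Pb becomes Qs = -73 + 6(Pb + 45) = 197 + 6Pb. Setting this equal to demand: 871 - 2Pb = 197 + 6Pb, so Pb = 84.25.
Sellers receive Ps = 84.25 + 45 = 129.25; Q' = 871 − 2·84.25 = 702.5.
ΔCS = ½(635 + 702.5)(118 − 84.25) = 22570.3125; ΔPS = ½(635 + 702.5)(129.25 − 118) = 7523.4375.
Government spending = 45 × 702.5 = 31612.5.
Net change = 22570.3125 + 7523.4375 − 31612.5 = -1518.75. The loss equals the DWL triangle ½·45·67.5.

Net change in total surplus = -€1518.75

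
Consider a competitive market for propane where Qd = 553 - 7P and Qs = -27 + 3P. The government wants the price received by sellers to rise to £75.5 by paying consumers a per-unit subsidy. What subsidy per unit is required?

Required subsidy s = £25 per unit

At a seller price of 75.5, quantity supplied is -27 + 3·75.5 = 199.5.
Buyers absorb 199.5 only when they pay Pb with 553 − 7·Pb = 199.5, i.e. Pb = 50.5.
s = Ps − Pb = 75.5 − 50.5 = 25.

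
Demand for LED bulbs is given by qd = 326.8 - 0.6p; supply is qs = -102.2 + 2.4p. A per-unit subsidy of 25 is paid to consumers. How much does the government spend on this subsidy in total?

Pre-subsidy: 326.8 - 0.6p = -102.2 + 2.4p gives p* = 143, q* = 241.
With the rebate, buyers effectively pay pb = ps − 25, where ps is the price sellers receive.
Demand in terms of ps becomes qd = 326.8 − 0.6(ps − 25) = 341.8 - 0.6ps. Setting this equal to supply: 341.8 - 0.6ps = -102.2 + 2.4ps, so ps = 148.
Buyers pay pb = 148 − 25 = 123; q' = -102.2 + 2.4·148 = 253.
Government outlay = subsidy × quantity = 25 × 253 = 6325.

Government cost = 6325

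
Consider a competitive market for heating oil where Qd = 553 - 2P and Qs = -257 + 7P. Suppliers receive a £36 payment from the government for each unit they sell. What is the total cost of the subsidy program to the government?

Pre-subsidy: 553 - 2P = -257 + 7P gives P* = 90, Q* = 373.
With the subsidy, sellers receive Ps = Pb + 36 for each unit, where Pb is the price buyers pay.
Supply in terms of Pb becomes Qs = -257 + 7(Pb + 36) = -5 + 7Pb. Setting this equal to demand: 553 - 2Pb = -5 + 7Pb, so Pb = 62.
Sellers receive Ps = 62 + 36 = 98; Q' = 553 − 2·62 = 429.
Government outlay = subsidy × quantity = 36 × 429 = 15444.

Government cost = £15444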